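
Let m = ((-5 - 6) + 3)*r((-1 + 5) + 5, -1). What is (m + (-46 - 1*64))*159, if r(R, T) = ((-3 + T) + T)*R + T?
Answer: 41022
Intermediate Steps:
r(R, T) = T + R*(-3 + 2*T) (r(R, T) = (-3 + 2*T)*R + T = R*(-3 + 2*T) + T = T + R*(-3 + 2*T))
m = 368 (m = ((-5 - 6) + 3)*(-1 - 3*((-1 + 5) + 5) + 2*((-1 + 5) + 5)*(-1)) = (-11 + 3)*(-1 - 3*(4 + 5) + 2*(4 + 5)*(-1)) = -8*(-1 - 3*9 + 2*9*(-1)) = -8*(-1 - 27 - 18) = -8*(-46) = 368)
(m + (-46 - 1*64))*159 = (368 + (-46 - 1*64))*159 = (368 + (-46 - 64))*159 = (368 - 110)*159 = 258*159 = 41022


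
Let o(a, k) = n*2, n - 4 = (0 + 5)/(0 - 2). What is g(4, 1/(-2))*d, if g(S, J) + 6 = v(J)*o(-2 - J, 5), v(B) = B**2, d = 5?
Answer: -105/4 ≈ -26.250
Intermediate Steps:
n = 3/2 (n = 4 + (0 + 5)/(0 - 2) = 4 + 5/(-2) = 4 + 5*(-1/2) = 4 - 5/2 = 3/2 ≈ 1.5000)
o(a, k) = 3 (o(a, k) = (3/2)*2 = 3)
g(S, J) = -6 + 3*J**2 (g(S, J) = -6 + J**2*3 = -6 + 3*J**2)
g(4, 1/(-2))*d = (-6 + 3*(1/(-2))**2)*5 = (-6 + 3*(-1/2)**2)*5 = (-6 + 3*(1/4))*5 = (-6 + 3/4)*5 = -21/4*5 = -105/4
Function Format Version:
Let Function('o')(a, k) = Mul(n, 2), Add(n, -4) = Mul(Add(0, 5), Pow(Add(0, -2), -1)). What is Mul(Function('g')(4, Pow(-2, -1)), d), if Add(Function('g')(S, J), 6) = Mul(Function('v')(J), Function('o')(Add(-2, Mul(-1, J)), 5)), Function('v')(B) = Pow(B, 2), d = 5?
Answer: Rational(-105, 4) ≈ -26.250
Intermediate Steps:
n = Rational(3, 2) (n = Add(4, Mul(Add(0, 5), Pow(Add(0, -2), -1))) = Add(4, Mul(5, Pow(-2, -1))) = Add(4, Mul(5, Rational(-1, 2))) = Add(4, Rational(-5, 2)) = Rational(3, 2) ≈ 1.5000)
Function('o')(a, k) = 3 (Function('o')(a, k) = Mul(Rational(3, 2), 2) = 3)
Function('g')(S, J) = Add(-6, Mul(3, Pow(J, 2))) (Function('g')(S, J) = Add(-6, Mul(Pow(J, 2), 3)) = Add(-6, Mul(3, Pow(J, 2))))
Mul(Function('g')(4, Pow(-2, -1)), d) = Mul(Add(-6, Mul(3, Pow(Pow(-2, -1), 2))), 5) = Mul(Add(-6, Mul(3, Pow(Rational(-1, 2), 2))), 5) = Mul(Add(-6, Mul(3, Rational(1, 4))), 5) = Mul(Add(-6, Rational(3, 4)), 5) = Mul(Rational(-21, 4), 5) = Rational(-105, 4)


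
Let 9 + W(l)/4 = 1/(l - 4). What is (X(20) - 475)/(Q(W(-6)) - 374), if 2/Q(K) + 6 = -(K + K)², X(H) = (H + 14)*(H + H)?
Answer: -58695855/24804827 ≈ -2.3663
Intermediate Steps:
X(H) = 2*H*(14 + H) (X(H) = (14 + H)*(2*H) = 2*H*(14 + H))
W(l) = -36 + 4/(-4 + l) (W(l) = -36 + 4/(l - 4) = -36 + 4/(-4 + l))
Q(K) = 2/(-6 - 4*K²) (Q(K) = 2/(-6 - (K + K)²) = 2/(-6 - (2*K)²) = 2/(-6 - 4*K²))
(X(20) - 475)/(Q(W(-6)) - 374) = (2*20*(14 + 20) - 475)/(-1/(3 + 2*(4*(37 - 9*(-6))/(-4 - 6))²) - 374) = (2*20*34 - 475)/(-1/(3 + 2*(4*(37 + 54)/(-10))²) - 374) = (1360 - 475)/(-1/(3 + 2*(4*(-⅒)*91)²) - 374) = 885/(-1/(3 + 2*(-182/5)²) - 374) = 885/(-1/(3 + 2*(33124/25)) - 374) = 885/(-1/(3 + 66248/25) - 374) = 885/(-1/66323/25 - 374) = 885/(-1*25/66323 - 374) = 885/(-25/66323 - 374) = 885/(-24804827/66323) = 885*(-66323/24804827) = -58695855/24804827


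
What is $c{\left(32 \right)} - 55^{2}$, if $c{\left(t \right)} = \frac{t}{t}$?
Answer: $-3024$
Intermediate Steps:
$c{\left(t \right)} = 1$
$c{\left(32 \right)} - 55^{2} = 1 - 55^{2} = 1 - 3025 = -3024$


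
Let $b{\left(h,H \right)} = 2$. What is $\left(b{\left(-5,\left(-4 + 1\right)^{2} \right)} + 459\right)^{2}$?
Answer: $212521$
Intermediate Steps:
$\left(b{\left(-5,\left(-4 + 1\right)^{2} \right)} + 459\right)^{2} = \left(2 + 459\right)^{2} = 461^{2} = 212521$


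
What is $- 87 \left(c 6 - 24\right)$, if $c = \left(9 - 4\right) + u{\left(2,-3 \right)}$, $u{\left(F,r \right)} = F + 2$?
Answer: $-2610$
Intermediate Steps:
$u{\left(F,r \right)} = 2 + F$
$c = 9$ ($c = \left(9 - 4\right) + \left(2 + 2\right) = 5 + 4 = 9$)
$- 87 \left(c 6 - 24\right) = - 87 \left(9 \cdot 6 - 24\right) = - 87 \left(54 - 24\right) = \left(-87\right) 30 = -2610$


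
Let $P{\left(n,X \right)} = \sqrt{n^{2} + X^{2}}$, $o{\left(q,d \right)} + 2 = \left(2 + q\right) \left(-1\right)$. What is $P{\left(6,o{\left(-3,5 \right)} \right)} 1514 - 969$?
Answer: $-969 + 1514 \sqrt{37} \approx 8240.3$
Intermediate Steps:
$o{\left(q,d \right)} = -4 - q$ ($o{\left(q,d \right)} = -2 + \left(2 + q\right) \left(-1\right) = -2 - \left(2 + q\right) = -4 - q$)
$P{\left(n,X \right)} = \sqrt{X^{2} + n^{2}}$
$P{\left(6,o{\left(-3,5 \right)} \right)} 1514 - 969 = \sqrt{\left(-4 - -3\right)^{2} + 6^{2}} \cdot 1514 - 969 = \sqrt{\left(-4 + 3\right)^{2} + 36} \cdot 1514 - 969 = \sqrt{\left(-1\right)^{2} + 36} \cdot 1514 - 969 = \sqrt{1 + 36} \cdot 1514 - 969 = \sqrt{37} \cdot 1514 - 969 = 1514 \sqrt{37} - 969 = -969 + 1514 \sqrt{37}$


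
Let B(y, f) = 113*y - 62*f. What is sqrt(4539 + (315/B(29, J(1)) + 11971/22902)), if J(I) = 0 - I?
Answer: sqrt(6688331308503042)/1213806 ≈ 67.377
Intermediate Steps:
J(I) = -I
B(y, f) = -62*f + 113*y
sqrt(4539 + (315/B(29, J(1)) + 11971/22902)) = sqrt(4539 + (315/(-(-62) + 113*29) + 11971/22902)) = sqrt(4539 + (315/(-62*(-1) + 3277) + 11971*(1/22902))) = sqrt(4539 + (315/(62 + 3277) + 11971/22902)) = sqrt(4539 + (315/3339 + 11971/22902)) = sqrt(4539 + (315*(1/3339) + 11971/22902)) = sqrt(4539 + (5/53 + 11971/22902)) = sqrt(4539 + 748973/1213806) = sqrt(5510214407/1213806) = sqrt(6688331308503042)/1213806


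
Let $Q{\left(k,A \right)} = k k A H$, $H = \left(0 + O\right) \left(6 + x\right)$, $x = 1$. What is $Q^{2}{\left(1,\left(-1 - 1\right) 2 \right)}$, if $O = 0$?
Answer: $0$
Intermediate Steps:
$H = 0$ ($H = \left(0 + 0\right) \left(6 + 1\right) = 0 \cdot 7 = 0$)
$Q{\left(k,A \right)} = 0$ ($Q{\left(k,A \right)} = k k A 0 = k^{2} A 0 = A k^{2} \cdot 0 = 0$)
$Q^{2}{\left(1,\left(-1 - 1\right) 2 \right)} = 0^{2} = 0$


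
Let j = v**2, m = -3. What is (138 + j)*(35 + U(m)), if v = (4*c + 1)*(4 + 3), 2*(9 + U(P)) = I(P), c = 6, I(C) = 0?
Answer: 799838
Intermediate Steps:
U(P) = -9 (U(P) = -9 + (1/2)*0 = -9 + 0 = -9)
v = 175 (v = (4*6 + 1)*(4 + 3) = (24 + 1)*7 = 25*7 = 175)
j = 30625 (j = 175**2 = 30625)
(138 + j)*(35 + U(m)) = (138 + 30625)*(35 - 9) = 30763*26 = 799838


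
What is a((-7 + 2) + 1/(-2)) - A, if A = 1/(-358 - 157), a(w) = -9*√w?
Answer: 1/515 - 9*I*√22/2 ≈ 0.0019417 - 21.107*I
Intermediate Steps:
A = -1/515 (A = 1/(-515) = -1/515 ≈ -0.0019417)
a((-7 + 2) + 1/(-2)) - A = -9*√((-7 + 2) + 1/(-2)) - 1*(-1/515) = -9*√(-5 - ½) + 1/515 = -9*I*√22/2 + 1/515 = 1/515 - 9*I*√22/2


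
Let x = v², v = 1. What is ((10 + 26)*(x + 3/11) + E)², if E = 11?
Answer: 390625/121 ≈ 3228.3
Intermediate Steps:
x = 1 (x = 1² = 1)
((10 + 26)*(x + 3/11) + E)² = ((10 + 26)*(1 + 3/11) + 11)² = (36*(1 + 3*(1/11)) + 11)² = (36*(1 + 3/11) + 11)² = (36*(14/11) + 11)² = (504/11 + 11)² = (625/11)² = 390625/121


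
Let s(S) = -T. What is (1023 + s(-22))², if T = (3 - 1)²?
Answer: 1038361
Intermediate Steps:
T = 4 (T = 2² = 4)
s(S) = -4 (s(S) = -1*4 = -4)
(1023 + s(-22))² = (1023 - 4)² = 1019² = 1038361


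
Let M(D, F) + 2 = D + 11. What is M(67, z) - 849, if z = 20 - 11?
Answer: -773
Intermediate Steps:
z = 9
M(D, F) = 9 + D (M(D, F) = -2 + (D + 11) = -2 + (11 + D) = 9 + D)
M(67, z) - 849 = (9 + 67) - 849 = 76 - 849 = -773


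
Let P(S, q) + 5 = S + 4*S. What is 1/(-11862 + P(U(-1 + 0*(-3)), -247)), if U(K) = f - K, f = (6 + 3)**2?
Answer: -1/11457 ≈ -8.7283e-5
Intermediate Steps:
f = 81 (f = 9**2 = 81)
U(K) = 81 - K
P(S, q) = -5 + 5*S (P(S, q) = -5 + (S + 4*S) = -5 + 5*S)
1/(-11862 + P(U(-1 + 0*(-3)), -247)) = 1/(-11862 + (-5 + 5*(81 - (-1 + 0*(-3))))) = 1/(-11862 + (-5 + 5*(81 - (-1 + 0)))) = 1/(-11862 + (-5 + 5*(81 - 1*(-1)))) = 1/(-11862 + (-5 + 5*(81 + 1))) = 1/(-11862 + (-5 + 5*82)) = 1/(-11862 + (-5 + 410)) = 1/(-11862 + 405) = 1/(-11457) = -1/11457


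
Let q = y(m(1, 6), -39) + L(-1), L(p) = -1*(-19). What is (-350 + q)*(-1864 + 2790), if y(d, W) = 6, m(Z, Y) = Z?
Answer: -300950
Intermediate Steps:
L(p) = 19
q = 25 (q = 6 + 19 = 25)
(-350 + q)*(-1864 + 2790) = (-350 + 25)*(-1864 + 2790) = -325*926 = -300950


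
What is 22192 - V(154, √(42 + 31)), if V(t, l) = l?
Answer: 22192 - √73 ≈ 22183.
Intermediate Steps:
22192 - V(154, √(42 + 31)) = 22192 - √(42 + 31) = 22192 - √73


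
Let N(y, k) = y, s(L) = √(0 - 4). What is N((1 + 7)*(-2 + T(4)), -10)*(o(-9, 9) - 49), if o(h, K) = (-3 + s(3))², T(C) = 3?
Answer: -352 - 96*I ≈ -352.0 - 96.0*I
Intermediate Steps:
s(L) = 2*I (s(L) = √(-4) = 2*I)
o(h, K) = (-3 + 2*I)²
N((1 + 7)*(-2 + T(4)), -10)*(o(-9, 9) - 49) = ((1 + 7)*(-2 + 3))*((5 - 12*I) - 49) = (8*1)*(-44 - 12*I) = 8*(-44 - 12*I) = -352 - 96*I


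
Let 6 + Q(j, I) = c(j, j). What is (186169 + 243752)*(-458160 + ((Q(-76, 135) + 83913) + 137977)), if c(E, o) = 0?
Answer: -101580014196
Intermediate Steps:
Q(j, I) = -6 (Q(j, I) = -6 + 0 = -6)
(186169 + 243752)*(-458160 + ((Q(-76, 135) + 83913) + 137977)) = (186169 + 243752)*(-458160 + ((-6 + 83913) + 137977)) = 429921*(-458160 + (83907 + 137977)) = 429921*(-458160 + 221884) = 429921*(-236276) = -101580014196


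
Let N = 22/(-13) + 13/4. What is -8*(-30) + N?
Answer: 12561/52 ≈ 241.56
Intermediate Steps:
N = 81/52 (N = 22*(-1/13) + 13*(¼) = -22/13 + 13/4 = 81/52 ≈ 1.5577)
-8*(-30) + N = -8*(-30) + 81/52 = 240 + 81/52 = 12561/52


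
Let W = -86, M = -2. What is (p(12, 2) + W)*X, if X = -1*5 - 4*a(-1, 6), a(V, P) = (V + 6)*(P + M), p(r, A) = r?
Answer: 6290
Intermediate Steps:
a(V, P) = (-2 + P)*(6 + V) (a(V, P) = (V + 6)*(P - 2) = (6 + V)*(-2 + P) = (-2 + P)*(6 + V))
X = -85 (X = -1*5 - 4*(-12 - 2*(-1) + 6*6 + 6*(-1)) = -5 - 4*(-12 + 2 + 36 - 6) = -5 - 4*20 = -5 - 80 = -85)
(p(12, 2) + W)*X = (12 - 86)*(-85) = -74*(-85) = 6290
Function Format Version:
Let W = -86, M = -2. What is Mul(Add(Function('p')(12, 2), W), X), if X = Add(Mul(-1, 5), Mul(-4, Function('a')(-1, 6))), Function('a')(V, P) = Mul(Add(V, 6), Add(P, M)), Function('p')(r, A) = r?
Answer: 6290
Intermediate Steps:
Function('a')(V, P) = Mul(Add(-2, P), Add(6, V)) (Function('a')(V, P) = Mul(Add(V, 6), Add(P, -2)) = Mul(Add(6, V), Add(-2, P)) = Mul(Add(-2, P), Add(6, V)))
X = -85 (X = Add(Mul(-1, 5), Mul(-4, Add(-12, Mul(-2, -1), Mul(6, 6), Mul(6, -1)))) = Add(-5, Mul(-4, Add(-12, 2, 36, -6))) = Add(-5, Mul(-4, 20)) = Add(-5, -80) = -85)
Mul(Add(Function('p')(12, 2), W), X) = Mul(Add(12, -86), -85) = Mul(-74, -85) = 6290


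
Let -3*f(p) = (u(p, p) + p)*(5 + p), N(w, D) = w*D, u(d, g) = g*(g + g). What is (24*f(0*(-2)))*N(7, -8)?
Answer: 0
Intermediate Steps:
u(d, g) = 2*g² (u(d, g) = g*(2*g) = 2*g²)
N(w, D) = D*w
f(p) = -(5 + p)*(p + 2*p²)/3 (f(p) = -(2*p² + p)*(5 + p)/3 = -(p + 2*p²)*(5 + p)/3 = -(5 + p)*(p + 2*p²)/3)
(24*f(0*(-2)))*N(7, -8) = (24*((0*(-2))*(-5 - 0*(-2) - 2*(0*(-2))²)/3))*(-8*7) = (24*((⅓)*0*(-5 - 11*0 - 2*0²)))*(-56) = (24*((⅓)*0*(-5 + 0 - 2*0)))*(-56) = (24*((⅓)*0*(-5 + 0 + 0)))*(-56) = (24*((⅓)*0*(-5)))*(-56) = (24*0)*(-56) = 0*(-56) = 0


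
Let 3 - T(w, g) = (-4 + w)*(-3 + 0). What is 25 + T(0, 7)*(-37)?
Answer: 358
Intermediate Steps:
T(w, g) = -9 + 3*w (T(w, g) = 3 - (-4 + w)*(-3 + 0) = 3 - (-4 + w)*(-3) = 3 - (12 - 3*w) = 3 + (-12 + 3*w) = -9 + 3*w)
25 + T(0, 7)*(-37) = 25 + (-9 + 3*0)*(-37) = 25 + (-9 + 0)*(-37) = 25 - 9*(-37) = 25 + 333 = 358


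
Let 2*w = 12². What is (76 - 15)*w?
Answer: 4392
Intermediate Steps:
w = 72 (w = (½)*12² = (½)*144 = 72)
(76 - 15)*w = (76 - 15)*72 = 61*72 = 4392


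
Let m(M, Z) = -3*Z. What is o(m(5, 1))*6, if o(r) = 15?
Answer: 90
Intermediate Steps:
o(m(5, 1))*6 = 15*6 = 90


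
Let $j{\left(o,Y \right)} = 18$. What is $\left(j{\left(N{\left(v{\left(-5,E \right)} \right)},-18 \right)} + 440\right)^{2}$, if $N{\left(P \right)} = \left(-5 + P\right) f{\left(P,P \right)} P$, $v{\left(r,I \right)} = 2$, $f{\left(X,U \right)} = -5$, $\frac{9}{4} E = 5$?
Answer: $209764$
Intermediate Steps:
$E = \frac{20}{9}$ ($E = \frac{4}{9} \cdot 5 = \frac{20}{9} \approx 2.2222$)
$N{\left(P \right)} = P \left(25 - 5 P\right)$ ($N{\left(P \right)} = \left(-5 + P\right) \left(-5\right) P = \left(25 - 5 P\right) P = P \left(25 - 5 P\right)$)
$\left(j{\left(N{\left(v{\left(-5,E \right)} \right)},-18 \right)} + 440\right)^{2} = \left(18 + 440\right)^{2} = 458^{2} = 209764$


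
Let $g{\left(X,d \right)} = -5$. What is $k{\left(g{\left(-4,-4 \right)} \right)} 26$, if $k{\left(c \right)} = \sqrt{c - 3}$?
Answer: $52 i \sqrt{2} \approx 73.539 i$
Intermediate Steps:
$k{\left(c \right)} = \sqrt{-3 + c}$
$k{\left(g{\left(-4,-4 \right)} \right)} 26 = \sqrt{-3 - 5} \cdot 26 = \sqrt{-8} \cdot 26 = 2 i \sqrt{2} \cdot 26 = 52 i \sqrt{2}$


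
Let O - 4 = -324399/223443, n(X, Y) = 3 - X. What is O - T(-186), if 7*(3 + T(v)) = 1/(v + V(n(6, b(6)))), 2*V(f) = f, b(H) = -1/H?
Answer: 361629404/65170875 ≈ 5.5489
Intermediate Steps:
V(f) = f/2
T(v) = -3 + 1/(7*(-3/2 + v)) (T(v) = -3 + 1/(7*(v + (3 - 1*6)/2)) = -3 + 1/(7*(v + (3 - 6)/2)) = -3 + 1/(7*(v + (½)*(-3))) = -3 + 1/(7*(v - 3/2)) = -3 + 1/(7*(-3/2 + v)))
O = 189791/74481 (O = 4 - 324399/223443 = 4 - 324399*1/223443 = 4 - 108133/74481 = 189791/74481 ≈ 2.5482)
O - T(-186) = 189791/74481 - (65 - 42*(-186))/(7*(-3 + 2*(-186))) = 189791/74481 - (65 + 7812)/(7*(-3 - 372)) = 189791/74481 - 7877/(7*(-375)) = 189791/74481 - (-1)*7877/(7*375) = 189791/74481 - 1*(-7877/2625) = 189791/74481 + 7877/2625 = 361629404/65170875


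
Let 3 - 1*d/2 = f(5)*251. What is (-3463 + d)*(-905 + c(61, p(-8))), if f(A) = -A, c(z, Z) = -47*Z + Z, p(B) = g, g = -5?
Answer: 639225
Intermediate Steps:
p(B) = -5
c(z, Z) = -46*Z
d = 2516 (d = 6 - 2*(-1*5)*251 = 6 - (-10)*251 = 6 - 2*(-1255) = 6 + 2510 = 2516)
(-3463 + d)*(-905 + c(61, p(-8))) = (-3463 + 2516)*(-905 - 46*(-5)) = -947*(-905 + 230) = -947*(-675) = 639225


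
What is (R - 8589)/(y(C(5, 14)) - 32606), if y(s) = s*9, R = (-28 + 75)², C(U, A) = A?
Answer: 11/56 ≈ 0.19643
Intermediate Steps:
R = 2209 (R = 47² = 2209)
y(s) = 9*s
(R - 8589)/(y(C(5, 14)) - 32606) = (2209 - 8589)/(9*14 - 32606) = -6380/(126 - 32606) = -6380/(-32480) = -6380*(-1/32480) = 11/56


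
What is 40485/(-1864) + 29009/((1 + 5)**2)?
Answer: 13153829/16776 ≈ 784.09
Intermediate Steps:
40485/(-1864) + 29009/((1 + 5)**2) = 40485*(-1/1864) + 29009/(6**2) = -40485/1864 + 29009/36 = 13153829/16776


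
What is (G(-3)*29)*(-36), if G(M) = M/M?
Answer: -1044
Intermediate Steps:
G(M) = 1
(G(-3)*29)*(-36) = (1*29)*(-36) = 29*(-36) = -1044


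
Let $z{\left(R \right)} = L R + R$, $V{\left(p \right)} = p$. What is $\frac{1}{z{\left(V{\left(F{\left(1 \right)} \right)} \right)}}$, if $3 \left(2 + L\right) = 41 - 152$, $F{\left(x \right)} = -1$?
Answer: $\frac{1}{38} \approx 0.026316$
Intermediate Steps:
$L = -39$ ($L = -2 + \frac{41 - 152}{3} = -2 + \frac{1}{3} \left(-111\right) = -2 - 37 = -39$)
$z{\left(R \right)} = - 38 R$ ($z{\left(R \right)} = - 39 R + R = - 38 R$)
$\frac{1}{z{\left(V{\left(F{\left(1 \right)} \right)} \right)}} = \frac{1}{\left(-38\right) \left(-1\right)} = \frac{1}{38}$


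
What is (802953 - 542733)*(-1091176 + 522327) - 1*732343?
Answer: -148026619123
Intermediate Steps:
(802953 - 542733)*(-1091176 + 522327) - 1*732343 = 260220*(-568849) - 732343 = -148025886780 - 732343 = -148026619123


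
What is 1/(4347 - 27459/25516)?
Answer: 25516/110890593 ≈ 0.00023010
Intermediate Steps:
1/(4347 - 27459/25516) = 1/(110890593/25516) = 25516/110890593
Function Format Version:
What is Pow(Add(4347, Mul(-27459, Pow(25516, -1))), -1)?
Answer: Rational(25516, 110890593) ≈ 0.00023010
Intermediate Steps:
Pow(Add(4347, Mul(-27459, Pow(25516, -1))), -1) = Pow(Add(4347, Mul(-27459, Rational(1, 25516))), -1) = Pow(Add(4347, Rational(-27459, 25516)), -1) = Pow(Rational(110890593, 25516), -1) = Rational(25516, 110890593)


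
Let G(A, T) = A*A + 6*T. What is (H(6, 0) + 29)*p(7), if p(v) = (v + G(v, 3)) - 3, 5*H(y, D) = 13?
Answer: 11218/5 ≈ 2243.6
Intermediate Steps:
G(A, T) = A² + 6*T
H(y, D) = 13/5 (H(y, D) = (⅕)*13 = 13/5)
p(v) = 15 + v + v² (p(v) = (v + (v² + 6*3)) - 3 = (v + (v² + 18)) - 3 = (v + (18 + v²)) - 3 = (18 + v + v²) - 3 = 15 + v + v²)
(H(6, 0) + 29)*p(7) = (13/5 + 29)*(15 + 7 + 7²) = 158*(15 + 7 + 49)/5 = (158/5)*71 = 11218/5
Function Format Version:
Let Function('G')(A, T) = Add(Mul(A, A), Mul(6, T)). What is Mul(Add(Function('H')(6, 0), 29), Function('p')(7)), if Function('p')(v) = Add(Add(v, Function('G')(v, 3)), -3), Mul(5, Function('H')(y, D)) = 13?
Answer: Rational(11218, 5) ≈ 2243.6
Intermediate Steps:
Function('G')(A, T) = Add(Pow(A, 2), Mul(6, T))
Function('H')(y, D) = Rational(13, 5) (Function('H')(y, D) = Mul(Rational(1, 5), 13) = Rational(13, 5))
Function('p')(v) = Add(15, v, Pow(v, 2)) (Function('p')(v) = Add(Add(v, Add(Pow(v, 2), Mul(6, 3))), -3) = Add(Add(v, Add(Pow(v, 2), 18)), -3) = Add(Add(v, Add(18, Pow(v, 2))), -3) = Add(Add(18, v, Pow(v, 2)), -3) = Add(15, v, Pow(v, 2)))
Mul(Add(Function('H')(6, 0), 29), Function('p')(7)) = Mul(Add(Rational(13, 5), 29), Add(15, 7, Pow(7, 2))) = Mul(Rational(158, 5), Add(15, 7, 49)) = Mul(Rational(158, 5), 71) = Rational(11218, 5)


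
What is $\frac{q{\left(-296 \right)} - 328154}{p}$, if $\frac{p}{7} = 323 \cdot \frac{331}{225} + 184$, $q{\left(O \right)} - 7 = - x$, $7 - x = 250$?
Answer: $- \frac{73778400}{1038191} \approx -71.064$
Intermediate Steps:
$x = -243$ ($x = 7 - 250 = -243$)
$q{\left(O \right)} = 250$ ($q{\left(O \right)} = 7 - -243 = 7 + 243 = 250$)
$p = \frac{1038191}{225}$ ($p = 7 \left(323 \cdot \frac{331}{225} + 184\right) = 7 \left(\frac{106913}{225} + 184\right) = 7 \cdot \frac{148313}{225} = \frac{1038191}{225} \approx 4614.2$)
$\frac{q{\left(-296 \right)} - 328154}{p} = \frac{250 - 328154}{\frac{1038191}{225}} = \left(-327904\right) \frac{225}{1038191} = - \frac{73778400}{1038191}$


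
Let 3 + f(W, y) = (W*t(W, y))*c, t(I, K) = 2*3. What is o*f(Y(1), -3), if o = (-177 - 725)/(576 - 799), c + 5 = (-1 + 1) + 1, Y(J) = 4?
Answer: -89298/223 ≈ -400.44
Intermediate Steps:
t(I, K) = 6
c = -4 (c = -5 + ((-1 + 1) + 1) = -5 + (0 + 1) = -5 + 1 = -4)
o = 902/223 (o = -902/(-223) = -902*(-1/223) = 902/223 ≈ 4.0448)
f(W, y) = -3 - 24*W (f(W, y) = -3 + (W*6)*(-4) = -3 + (6*W)*(-4) = -3 - 24*W)
o*f(Y(1), -3) = 902*(-3 - 24*4)/223 = 902*(-3 - 96)/223 = (902/223)*(-99) = -89298/223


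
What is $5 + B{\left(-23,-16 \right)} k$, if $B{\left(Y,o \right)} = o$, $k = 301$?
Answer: $-4811$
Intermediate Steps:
$5 + B{\left(-23,-16 \right)} k = 5 - 4816 = -4811$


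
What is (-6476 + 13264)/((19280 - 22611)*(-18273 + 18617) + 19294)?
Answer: -3394/563285 ≈ -0.0060254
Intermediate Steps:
(-6476 + 13264)/((19280 - 22611)*(-18273 + 18617) + 19294) = 6788/(-3331*344 + 19294) = 6788/(-1145864 + 19294) = 6788/(-1126570) = 6788*(-1/1126570) = -3394/563285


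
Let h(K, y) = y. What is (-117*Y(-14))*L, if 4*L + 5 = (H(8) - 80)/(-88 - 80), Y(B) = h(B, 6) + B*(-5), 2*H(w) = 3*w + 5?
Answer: 1147809/112 ≈ 10248.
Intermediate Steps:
H(w) = 5/2 + 3*w/2 (H(w) = (3*w + 5)/2 = (5 + 3*w)/2 = 5/2 + 3*w/2)
Y(B) = 6 - 5*B (Y(B) = 6 + B*(-5) = 6 - 5*B)
L = -1549/1344 (L = -5/4 + (((5/2 + (3/2)*8) - 80)/(-88 - 80))/4 = -5/4 + (((5/2 + 12) - 80)/(-168))/4 = -5/4 + ((29/2 - 80)*(-1/168))/4 = -5/4 + (-131/2*(-1/168))/4 = -5/4 + (¼)*(131/336) = -5/4 + 131/1344 = -1549/1344 ≈ -1.1525)
(-117*Y(-14))*L = -117*(6 - 5*(-14))*(-1549/1344) = -117*(6 + 70)*(-1549/1344) = -117*76*(-1549/1344) = -8892*(-1549/1344) = 1147809/112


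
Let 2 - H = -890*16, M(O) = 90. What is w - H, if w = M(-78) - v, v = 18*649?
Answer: -25834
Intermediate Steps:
H = 14242 (H = 2 - (-890)*16 = 2 - 1*(-14240) = 2 + 14240 = 14242)
v = 11682
w = -11592 (w = 90 - 1*11682 = 90 - 11682 = -11592)
w - H = -11592 - 1*14242 = -11592 - 14242 = -25834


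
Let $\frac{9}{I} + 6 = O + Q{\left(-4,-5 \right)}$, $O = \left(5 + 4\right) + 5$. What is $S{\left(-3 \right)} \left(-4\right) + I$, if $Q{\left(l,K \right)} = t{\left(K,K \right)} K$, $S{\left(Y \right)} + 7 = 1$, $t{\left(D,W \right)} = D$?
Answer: $\frac{267}{11} \approx 24.273$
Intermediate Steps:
$S{\left(Y \right)} = -6$ ($S{\left(Y \right)} = -7 + 1 = -6$)
$Q{\left(l,K \right)} = K^{2}$ ($Q{\left(l,K \right)} = K K = K^{2}$)
$O = 14$ ($O = 9 + 5 = 14$)
$I = \frac{3}{11}$ ($I = \frac{9}{-6 + \left(14 + \left(-5\right)^{2}\right)} = \frac{9}{-6 + \left(14 + 25\right)} = \frac{9}{-6 + 39} = \frac{9}{33} = 9 \cdot \frac{1}{33} = \frac{3}{11} \approx 0.27273$)
$S{\left(-3 \right)} \left(-4\right) + I = \left(-6\right) \left(-4\right) + \frac{3}{11} = 24 + \frac{3}{11} = \frac{267}{11}$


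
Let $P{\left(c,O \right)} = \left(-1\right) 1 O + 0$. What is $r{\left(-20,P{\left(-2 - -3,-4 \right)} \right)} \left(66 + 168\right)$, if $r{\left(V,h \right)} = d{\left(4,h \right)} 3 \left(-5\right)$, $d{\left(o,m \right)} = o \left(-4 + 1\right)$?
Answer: $42120$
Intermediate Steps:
$d{\left(o,m \right)} = - 3 o$ ($d{\left(o,m \right)} = o \left(-3\right) = - 3 o$)
$P{\left(c,O \right)} = - O$ ($P{\left(c,O \right)} = - O + 0 = - O$)
$r{\left(V,h \right)} = 180$ ($r{\left(V,h \right)} = \left(-3\right) 4 \cdot 3 \left(-5\right) = \left(-12\right) 3 \left(-5\right) = \left(-36\right) \left(-5\right) = 180$)
$r{\left(-20,P{\left(-2 - -3,-4 \right)} \right)} \left(66 + 168\right) = 180 \left(66 + 168\right) = 180 \cdot 234 = 42120$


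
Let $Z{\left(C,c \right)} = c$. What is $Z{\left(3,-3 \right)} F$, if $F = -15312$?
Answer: $45936$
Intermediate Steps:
$Z{\left(3,-3 \right)} F = \left(-3\right) \left(-15312\right) = 45936$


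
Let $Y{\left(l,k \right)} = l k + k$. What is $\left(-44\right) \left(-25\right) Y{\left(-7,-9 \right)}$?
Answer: $59400$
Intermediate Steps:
$Y{\left(l,k \right)} = k + k l$ ($Y{\left(l,k \right)} = k l + k = k + k l$)
$\left(-44\right) \left(-25\right) Y{\left(-7,-9 \right)} = \left(-44\right) \left(-25\right) \left(- 9 \left(1 - 7\right)\right) = 1100 \left(\left(-9\right) \left(-6\right)\right) = 1100 \cdot 54 = 59400$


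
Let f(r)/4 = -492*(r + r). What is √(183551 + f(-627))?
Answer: √2651423 ≈ 1628.3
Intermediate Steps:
f(r) = -3936*r (f(r) = 4*(-492*(r + r)) = 4*(-984*r) = -3936*r)
√(183551 + f(-627)) = √(183551 - 3936*(-627)) = √(183551 + 2467872) = √2651423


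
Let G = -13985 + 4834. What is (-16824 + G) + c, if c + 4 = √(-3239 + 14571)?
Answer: -25979 + 2*√2833 ≈ -25873.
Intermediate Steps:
c = -4 + 2*√2833 (c = -4 + √(-3239 + 14571) = -4 + √11332 = -4 + 2*√2833 ≈ 102.45)
G = -9151
(-16824 + G) + c = (-16824 - 9151) + (-4 + 2*√2833) = -25975 + (-4 + 2*√2833) = -25979 + 2*√2833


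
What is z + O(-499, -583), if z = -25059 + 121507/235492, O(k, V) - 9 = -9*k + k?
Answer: -4958869029/235492 ≈ -21057.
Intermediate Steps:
O(k, V) = 9 - 8*k (O(k, V) = 9 + (-9*k + k) = 9 - 8*k)
z = -5901072521/235492 (z = -25059 + 121507*(1/235492) = -25059 + 121507/235492 = -5901072521/235492 ≈ -25058.)
z + O(-499, -583) = -5901072521/235492 + (9 - 8*(-499)) = -5901072521/235492 + (9 + 3992) = -5901072521/235492 + 4001 = -4958869029/235492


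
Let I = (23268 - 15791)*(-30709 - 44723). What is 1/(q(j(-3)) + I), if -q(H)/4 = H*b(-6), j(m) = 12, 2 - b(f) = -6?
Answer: -1/564005448 ≈ -1.7730e-9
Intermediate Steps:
b(f) = 8 (b(f) = 2 - 1*(-6) = 2 + 6 = 8)
q(H) = -32*H (q(H) = -4*H*8 = -32*H)
I = -564005064 (I = 7477*(-75432) = -564005064)
1/(q(j(-3)) + I) = 1/(-32*12 - 564005064) = 1/(-384 - 564005064) = 1/(-564005448) = -1/564005448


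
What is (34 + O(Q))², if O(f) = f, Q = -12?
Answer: 484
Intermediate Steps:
(34 + O(Q))² = (34 - 12)² = 22² = 484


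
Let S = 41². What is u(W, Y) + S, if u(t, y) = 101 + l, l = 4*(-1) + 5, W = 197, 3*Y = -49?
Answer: 1783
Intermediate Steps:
Y = -49/3 (Y = (⅓)*(-49) = -49/3 ≈ -16.333)
l = 1 (l = -4 + 5 = 1)
u(t, y) = 102 (u(t, y) = 101 + 1 = 102)
S = 1681
u(W, Y) + S = 102 + 1681 = 1783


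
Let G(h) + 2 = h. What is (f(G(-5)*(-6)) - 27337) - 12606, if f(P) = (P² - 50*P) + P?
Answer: -40237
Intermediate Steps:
G(h) = -2 + h
f(P) = P² - 49*P
(f(G(-5)*(-6)) - 27337) - 12606 = (((-2 - 5)*(-6))*(-49 + (-2 - 5)*(-6)) - 27337) - 12606 = ((-7*(-6))*(-49 - 7*(-6)) - 27337) - 12606 = (42*(-49 + 42) - 27337) - 12606 = (42*(-7) - 27337) - 12606 = (-294 - 27337) - 12606 = -27631 - 12606 = -40237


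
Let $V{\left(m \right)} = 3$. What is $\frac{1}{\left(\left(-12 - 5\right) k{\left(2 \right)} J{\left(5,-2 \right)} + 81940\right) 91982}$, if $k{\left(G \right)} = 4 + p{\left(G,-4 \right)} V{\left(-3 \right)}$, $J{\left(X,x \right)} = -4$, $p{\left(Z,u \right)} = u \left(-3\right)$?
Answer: $\frac{1}{7787196120} \approx 1.2842 \cdot 10^{-10}$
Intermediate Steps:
$p{\left(Z,u \right)} = - 3 u$
$k{\left(G \right)} = 40$ ($k{\left(G \right)} = 4 + \left(-3\right) \left(-4\right) 3 = 4 + 12 \cdot 3 = 4 + 36 = 40$)
$\frac{1}{\left(\left(-12 - 5\right) k{\left(2 \right)} J{\left(5,-2 \right)} + 81940\right) 91982} = \frac{1}{\left(\left(-12 - 5\right) 40 \left(-4\right) + 81940\right) 91982} = \frac{1}{\left(-17\right) 40 \left(-4\right) + 81940} \cdot \frac{1}{91982} = \frac{1}{\left(-680\right) \left(-4\right) + 81940} \cdot \frac{1}{91982} = \frac{1}{2720 + 81940} \cdot \frac{1}{91982} = \frac{1}{84660} \cdot \frac{1}{91982} = \frac{1}{7787196120}$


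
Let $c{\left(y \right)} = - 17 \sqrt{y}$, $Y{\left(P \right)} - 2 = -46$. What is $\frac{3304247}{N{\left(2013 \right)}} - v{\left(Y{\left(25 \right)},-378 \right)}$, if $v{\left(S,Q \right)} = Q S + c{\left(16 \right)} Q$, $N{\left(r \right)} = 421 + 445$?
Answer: $- \frac{33358729}{866} \approx -38521.0$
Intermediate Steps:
$N{\left(r \right)} = 866$
$Y{\left(P \right)} = -44$ ($Y{\left(P \right)} = 2 - 46 = -44$)
$v{\left(S,Q \right)} = - 68 Q + Q S$ ($v{\left(S,Q \right)} = Q S + - 17 \sqrt{16} Q = Q S + \left(-17\right) 4 Q = Q S - 68 Q = - 68 Q + Q S$)
$\frac{3304247}{N{\left(2013 \right)}} - v{\left(Y{\left(25 \right)},-378 \right)} = \frac{3304247}{866} - - 378 \left(-68 - 44\right) = 3304247 \cdot \frac{1}{866} - \left(-378\right) \left(-112\right) = \frac{3304247}{866} - 42336 = - \frac{33358729}{866}$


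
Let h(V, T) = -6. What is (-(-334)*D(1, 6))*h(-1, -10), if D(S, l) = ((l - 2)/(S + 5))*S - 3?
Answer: 4676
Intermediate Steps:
D(S, l) = -3 + S*(-2 + l)/(5 + S) (D(S, l) = ((-2 + l)/(5 + S))*S - 3 = S*(-2 + l)/(5 + S) - 3 = -3 + S*(-2 + l)/(5 + S))
(-(-334)*D(1, 6))*h(-1, -10) = -(-334)*(-15 - 5*1 + 1*6)/(5 + 1)*(-6) = -(-334)*(-15 - 5 + 6)/6*(-6) = -(-334)*(⅙)*(-14)*(-6) = -(-334)*(-7)/3*(-6) = -167*14/3*(-6) = -2338/3*(-6) = 4676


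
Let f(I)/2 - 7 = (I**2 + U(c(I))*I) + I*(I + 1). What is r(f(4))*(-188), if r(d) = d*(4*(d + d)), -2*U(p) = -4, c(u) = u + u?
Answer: -15647616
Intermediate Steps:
c(u) = 2*u
U(p) = 2 (U(p) = -1/2*(-4) = 2)
f(I) = 14 + 2*I**2 + 4*I + 2*I*(1 + I) (f(I) = 14 + 2*((I**2 + 2*I) + I*(I + 1)) = 14 + 2*((I**2 + 2*I) + I*(1 + I)) = 14 + 2*(I**2 + 2*I + I*(1 + I)) = 14 + (2*I**2 + 4*I + 2*I*(1 + I)) = 14 + 2*I**2 + 4*I + 2*I*(1 + I))
r(d) = 8*d**2 (r(d) = d*(4*(2*d)) = d*(8*d) = 8*d**2)
r(f(4))*(-188) = (8*(14 + 4*4**2 + 6*4)**2)*(-188) = (8*(14 + 4*16 + 24)**2)*(-188) = (8*(14 + 64 + 24)**2)*(-188) = (8*102**2)*(-188) = (8*10404)*(-188) = 83232*(-188) = -15647616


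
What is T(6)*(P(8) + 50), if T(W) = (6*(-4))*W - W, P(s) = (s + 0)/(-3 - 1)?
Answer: -7200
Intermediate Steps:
P(s) = -s/4 (P(s) = s/(-4) = s*(-¼) = -s/4)
T(W) = -25*W (T(W) = -24*W - W = -25*W)
T(6)*(P(8) + 50) = (-25*6)*(-¼*8 + 50) = -150*(-2 + 50) = -150*48 = -7200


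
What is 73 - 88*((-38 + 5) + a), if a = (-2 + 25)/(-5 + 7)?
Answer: 1965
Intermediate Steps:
a = 23/2 ≈ 11.500
73 - 88*((-38 + 5) + a) = 73 - 88*((-38 + 5) + 23/2) = 73 - 88*(-33 + 23/2) = 73 - 88*(-43/2) = 73 + 1892 = 1965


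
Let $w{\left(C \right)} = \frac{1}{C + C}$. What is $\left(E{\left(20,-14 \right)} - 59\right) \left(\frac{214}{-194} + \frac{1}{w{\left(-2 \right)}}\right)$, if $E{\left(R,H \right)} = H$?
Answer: $\frac{36135}{97} \approx 372.53$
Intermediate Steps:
$w{\left(C \right)} = \frac{1}{2 C}$
$\left(E{\left(20,-14 \right)} - 59\right) \left(\frac{214}{-194} + \frac{1}{w{\left(-2 \right)}}\right) = \left(-14 - 59\right) \left(\frac{214}{-194} + \frac{1}{\frac{1}{2} \frac{1}{-2}}\right) = \left(-14 - 59\right) \left(214 \left(- \frac{1}{194}\right) + \frac{1}{\frac{1}{2} \left(- \frac{1}{2}\right)}\right) = \left(-14 - 59\right) \left(- \frac{107}{97} + \frac{1}{- \frac{1}{4}}\right) = - 73 \left(- \frac{107}{97} - 4\right) = \left(-73\right) \left(- \frac{495}{97}\right) = \frac{36135}{97}$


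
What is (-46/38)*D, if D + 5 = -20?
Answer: 575/19 ≈ 30.263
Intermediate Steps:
D = -25 (D = -5 - 20 = -25)
(-46/38)*D = (-46/38)*(-25) = ((1/38)*(-46))*(-25) = -23/19*(-25) = 575/19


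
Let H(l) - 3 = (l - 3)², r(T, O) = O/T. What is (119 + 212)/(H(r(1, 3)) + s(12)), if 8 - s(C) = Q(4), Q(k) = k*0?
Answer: 331/11 ≈ 30.091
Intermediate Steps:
Q(k) = 0
s(C) = 8 (s(C) = 8 - 1*0 = 8 + 0 = 8)
H(l) = 3 + (-3 + l)² (H(l) = 3 + (l - 3)² = 3 + (-3 + l)²)
(119 + 212)/(H(r(1, 3)) + s(12)) = (119 + 212)/((3 + (-3 + 3/1)²) + 8) = 331/((3 + (-3 + 3*1)²) + 8) = 331/((3 + (-3 + 3)²) + 8) = 331/((3 + 0²) + 8) = 331/((3 + 0) + 8) = 331/(3 + 8) = 331/11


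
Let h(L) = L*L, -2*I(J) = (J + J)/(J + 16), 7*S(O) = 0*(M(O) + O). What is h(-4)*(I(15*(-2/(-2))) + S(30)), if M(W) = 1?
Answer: -240/31 ≈ -7.7419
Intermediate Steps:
S(O) = 0 (S(O) = (0*(1 + O))/7 = (1/7)*0 = 0)
I(J) = -J/(16 + J) (I(J) = -(J + J)/(2*(J + 16)) = -2*J/(2*(16 + J)) = -J/(16 + J))
h(L) = L**2
h(-4)*(I(15*(-2/(-2))) + S(30)) = (-4)**2*(-15*(-2/(-2))/(16 + 15*(-2/(-2))) + 0) = 16*(-15*(-2*(-1/2))/(16 + 15*(-2*(-1/2))) + 0) = 16*(-15*1/(16 + 15*1) + 0) = 16*(-1*15/(16 + 15) + 0) = 16*(-1*15/31 + 0) = 16*(-1*15*1/31 + 0) = 16*(-15/31 + 0) = 16*(-15/31) = -240/31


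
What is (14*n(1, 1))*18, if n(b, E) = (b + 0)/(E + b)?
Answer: 126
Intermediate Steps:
n(b, E) = b/(E + b)
(14*n(1, 1))*18 = (14*(1/(1 + 1)))*18 = (14*(1/2))*18 = (14*(1*(½)))*18 = (14*(½))*18 = 7*18 = 126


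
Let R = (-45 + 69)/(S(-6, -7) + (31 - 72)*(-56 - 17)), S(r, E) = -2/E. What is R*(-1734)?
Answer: -291312/20953 ≈ -13.903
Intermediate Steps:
R = 168/20953 (R = (-45 + 69)/(-2/(-7) + (31 - 72)*(-56 - 17)) = 24/(-2*(-⅐) - 41*(-73)) = 24/(2/7 + 2993) = 24/(20953/7) = 24*(7/20953) = 168/20953 ≈ 0.0080179)
R*(-1734) = (168/20953)*(-1734) = -291312/20953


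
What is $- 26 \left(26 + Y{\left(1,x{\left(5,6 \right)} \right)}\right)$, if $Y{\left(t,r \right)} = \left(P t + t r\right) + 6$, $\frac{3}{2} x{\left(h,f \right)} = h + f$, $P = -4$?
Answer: $- \frac{2756}{3} \approx -918.67$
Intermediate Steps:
$x{\left(h,f \right)} = \frac{2 f}{3} + \frac{2 h}{3}$ ($x{\left(h,f \right)} = \frac{2 \left(h + f\right)}{3} = \frac{2 \left(f + h\right)}{3} = \frac{2 f}{3} + \frac{2 h}{3}$)
$Y{\left(t,r \right)} = 6 - 4 t + r t$ ($Y{\left(t,r \right)} = \left(- 4 t + t r\right) + 6 = \left(- 4 t + r t\right) + 6 = 6 - 4 t + r t$)
$- 26 \left(26 + Y{\left(1,x{\left(5,6 \right)} \right)}\right) = - 26 \left(26 + \left(6 - 4 + \left(\frac{2}{3} \cdot 6 + \frac{2}{3} \cdot 5\right) 1\right)\right) = - 26 \left(26 + \left(6 - 4 + \left(4 + \frac{10}{3}\right) 1\right)\right) = - 26 \left(26 + \left(6 - 4 + \frac{22}{3} \cdot 1\right)\right) = - 26 \left(26 + \left(6 - 4 + \frac{22}{3}\right)\right) = - 26 \left(26 + \frac{28}{3}\right) = \left(-26\right) \frac{106}{3} = - \frac{2756}{3}$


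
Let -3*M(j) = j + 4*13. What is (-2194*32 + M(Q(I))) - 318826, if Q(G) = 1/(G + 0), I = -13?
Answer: -5057667/13 ≈ -3.8905e+5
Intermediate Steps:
Q(G) = 1/G
M(j) = -52/3 - j/3 (M(j) = -(j + 4*13)/3 = -(j + 52)/3 = -(52 + j)/3 = -52/3 - j/3)
(-2194*32 + M(Q(I))) - 318826 = (-2194*32 + (-52/3 - ⅓/(-13))) - 318826 = (-70208 + (-52/3 - ⅓*(-1/13))) - 318826 = (-70208 + (-52/3 + 1/39)) - 318826 = (-70208 - 225/13) - 318826 = -912929/13 - 318826 = -5057667/13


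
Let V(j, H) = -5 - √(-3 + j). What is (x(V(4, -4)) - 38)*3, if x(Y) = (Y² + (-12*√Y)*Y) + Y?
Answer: -24 + 216*I*√6 ≈ -24.0 + 529.09*I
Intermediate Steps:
x(Y) = Y + Y² - 12*Y^(3/2) (x(Y) = (Y² - 12*Y^(3/2)) + Y = Y + Y² - 12*Y^(3/2))
(x(V(4, -4)) - 38)*3 = (((-5 - √(-3 + 4)) + (-5 - √(-3 + 4))² - 12*(-5 - √(-3 + 4))^(3/2)) - 38)*3 = (((-5 - √1) + (-5 - √1)² - 12*(-5 - √1)^(3/2)) - 38)*3 = (((-5 - 1*1) + (-5 - 1*1)² - 12*(-5 - 1*1)^(3/2)) - 38)*3 = (((-5 - 1) + (-5 - 1)² - 12*(-5 - 1)^(3/2)) - 38)*3 = ((-6 + (-6)² - (-72)*I*√6) - 38)*3 = ((-6 + 36 - (-72)*I*√6) - 38)*3 = ((-6 + 36 + 72*I*√6) - 38)*3 = ((30 + 72*I*√6) - 38)*3 = (-8 + 72*I*√6)*3 = -24 + 216*I*√6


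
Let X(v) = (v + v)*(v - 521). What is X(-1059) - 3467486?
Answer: -121046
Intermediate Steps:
X(v) = 2*v*(-521 + v) (X(v) = (2*v)*(-521 + v) = 2*v*(-521 + v))
X(-1059) - 3467486 = 2*(-1059)*(-521 - 1059) - 3467486 = 2*(-1059)*(-1580) - 3467486 = 3346440 - 3467486 = -121046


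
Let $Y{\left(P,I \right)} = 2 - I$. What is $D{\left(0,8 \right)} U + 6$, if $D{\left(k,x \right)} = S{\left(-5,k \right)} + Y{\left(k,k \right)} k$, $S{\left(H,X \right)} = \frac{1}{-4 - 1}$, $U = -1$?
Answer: $\frac{31}{5} \approx 6.2$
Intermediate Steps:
$S{\left(H,X \right)} = - \frac{1}{5}$ ($S{\left(H,X \right)} = \frac{1}{-5} = - \frac{1}{5}$)
$D{\left(k,x \right)} = - \frac{1}{5} + k \left(2 - k\right)$ ($D{\left(k,x \right)} = - \frac{1}{5} + \left(2 - k\right) k = - \frac{1}{5} + k \left(2 - k\right)$)
$D{\left(0,8 \right)} U + 6 = \left(- \frac{1}{5} - 0^{2} + 2 \cdot 0\right) \left(-1\right) + 6 = \left(- \frac{1}{5} - 0 + 0\right) \left(-1\right) + 6 = \left(- \frac{1}{5} + 0 + 0\right) \left(-1\right) + 6 = \left(- \frac{1}{5}\right) \left(-1\right) + 6 = \frac{1}{5} + 6 = \frac{31}{5}$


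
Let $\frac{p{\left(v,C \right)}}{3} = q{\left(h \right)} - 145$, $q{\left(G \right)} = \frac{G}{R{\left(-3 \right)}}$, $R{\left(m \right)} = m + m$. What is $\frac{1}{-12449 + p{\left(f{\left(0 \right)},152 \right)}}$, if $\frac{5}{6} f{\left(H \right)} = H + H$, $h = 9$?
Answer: $- \frac{2}{25777} \approx -7.7588 \cdot 10^{-5}$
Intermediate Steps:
$R{\left(m \right)} = 2 m$
$q{\left(G \right)} = - \frac{G}{6}$ ($q{\left(G \right)} = \frac{G}{2 \left(-3\right)} = \frac{G}{-6} = G \left(- \frac{1}{6}\right) = - \frac{G}{6}$)
$f{\left(H \right)} = \frac{12 H}{5}$ ($f{\left(H \right)} = \frac{6 \left(H + H\right)}{5} = \frac{6 \cdot 2 H}{5} = \frac{12 H}{5}$)
$p{\left(v,C \right)} = - \frac{879}{2}$ ($p{\left(v,C \right)} = 3 \left(\left(- \frac{1}{6}\right) 9 - 145\right) = 3 \left(- \frac{3}{2} - 145\right) = 3 \left(- \frac{293}{2}\right) = - \frac{879}{2}$)
$\frac{1}{-12449 + p{\left(f{\left(0 \right)},152 \right)}} = \frac{1}{-12449 - \frac{879}{2}} = \frac{1}{- \frac{25777}{2}} = - \frac{2}{25777}$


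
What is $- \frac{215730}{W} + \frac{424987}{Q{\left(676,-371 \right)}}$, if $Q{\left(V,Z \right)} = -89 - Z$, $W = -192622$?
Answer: $\frac{40961340887}{27159702} \approx 1508.2$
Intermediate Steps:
$- \frac{215730}{W} + \frac{424987}{Q{\left(676,-371 \right)}} = - \frac{215730}{-192622} + \frac{424987}{-89 - -371} = \left(-215730\right) \left(- \frac{1}{192622}\right) + \frac{424987}{-89 + 371} = \frac{107865}{96311} + \frac{424987}{282} = \frac{40961340887}{27159702}$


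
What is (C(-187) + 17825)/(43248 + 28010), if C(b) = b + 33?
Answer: 431/1738 ≈ 0.24799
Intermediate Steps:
C(b) = 33 + b
(C(-187) + 17825)/(43248 + 28010) = ((33 - 187) + 17825)/(43248 + 28010) = (-154 + 17825)/71258 = 17671*(1/71258) = 431/1738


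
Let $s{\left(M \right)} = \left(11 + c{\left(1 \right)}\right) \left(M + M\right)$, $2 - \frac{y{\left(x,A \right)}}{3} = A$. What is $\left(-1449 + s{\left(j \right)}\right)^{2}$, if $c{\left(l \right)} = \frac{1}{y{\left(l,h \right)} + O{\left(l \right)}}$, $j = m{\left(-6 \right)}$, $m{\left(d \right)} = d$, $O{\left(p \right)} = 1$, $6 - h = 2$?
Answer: $\frac{62299449}{25} \approx 2.492 \cdot 10^{6}$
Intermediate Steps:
$h = 4$ ($h = 6 - 2 = 4$)
$y{\left(x,A \right)} = 6 - 3 A$
$j = -6$
$c{\left(l \right)} = - \frac{1}{5}$ ($c{\left(l \right)} = \frac{1}{\left(6 - 12\right) + 1} = \frac{1}{-6 + 1} = \frac{1}{-5} = - \frac{1}{5}$)
$s{\left(M \right)} = \frac{108 M}{5}$ ($s{\left(M \right)} = \left(11 - \frac{1}{5}\right) \left(M + M\right) = \frac{54 \cdot 2 M}{5} = \frac{108 M}{5}$)
$\left(-1449 + s{\left(j \right)}\right)^{2} = \left(-1449 + \frac{108}{5} \left(-6\right)\right)^{2} = \left(-1449 - \frac{648}{5}\right)^{2} = \left(- \frac{7893}{5}\right)^{2} = \frac{62299449}{25}$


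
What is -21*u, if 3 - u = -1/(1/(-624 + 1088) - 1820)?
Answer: -17730811/281493 ≈ -62.988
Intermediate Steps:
u = 2532973/844479 (u = 3 - (-1)/(1/(-624 + 1088) - 1820) = 3 - (-1)/(1/464 - 1820) = 3 - (-1)/(-844479/464) = 3 - (-1)*(-464)/844479 = 3 - 1*464/844479 = 3 - 464/844479 = 2532973/844479 ≈ 2.9995)
-21*u = -21*2532973/844479 = -17730811/281493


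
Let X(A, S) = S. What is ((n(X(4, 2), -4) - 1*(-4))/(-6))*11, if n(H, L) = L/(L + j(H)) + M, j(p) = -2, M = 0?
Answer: -77/9 ≈ -8.5556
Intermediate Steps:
n(H, L) = L/(-2 + L) (n(H, L) = L/(L - 2) + 0 = L/(-2 + L) + 0 = L/(-2 + L))
((n(X(4, 2), -4) - 1*(-4))/(-6))*11 = ((-4/(-2 - 4) - 1*(-4))/(-6))*11 = ((-4/(-6) + 4)*(-⅙))*11 = ((-4*(-⅙) + 4)*(-⅙))*11 = ((⅔ + 4)*(-⅙))*11 = ((14/3)*(-⅙))*11 = -7/9*11 = -77/9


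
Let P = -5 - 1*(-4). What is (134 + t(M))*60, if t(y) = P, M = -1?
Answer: 7980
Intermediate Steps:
P = -1 (P = -5 + 4 = -1)
t(y) = -1
(134 + t(M))*60 = (134 - 1)*60 = 133*60 = 7980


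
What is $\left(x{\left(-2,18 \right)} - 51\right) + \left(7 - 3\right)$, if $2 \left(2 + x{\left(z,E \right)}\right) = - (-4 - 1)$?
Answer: $- \frac{93}{2} \approx -46.5$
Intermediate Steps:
$x{\left(z,E \right)} = \frac{1}{2}$ ($x{\left(z,E \right)} = -2 + \frac{\left(-1\right) \left(-4 - 1\right)}{2} = -2 + \frac{\left(-1\right) \left(-5\right)}{2} = -2 + \frac{1}{2} \cdot 5 = -2 + \frac{5}{2} = \frac{1}{2}$)
$\left(x{\left(-2,18 \right)} - 51\right) + \left(7 - 3\right) = \left(\frac{1}{2} - 51\right) + \left(7 - 3\right) = - \frac{101}{2} + \left(7 - 3\right) = - \frac{101}{2} + 4 = - \frac{93}{2}$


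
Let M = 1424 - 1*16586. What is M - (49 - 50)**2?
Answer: -15163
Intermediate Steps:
M = -15162 (M = 1424 - 16586 = -15162)
M - (49 - 50)**2 = -15162 - (49 - 50)**2 = -15162 - 1*(-1)**2 = -15162 - 1*1 = -15162 - 1 = -15163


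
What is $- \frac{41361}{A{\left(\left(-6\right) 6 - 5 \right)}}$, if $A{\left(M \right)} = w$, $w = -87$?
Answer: $\frac{13787}{29} \approx 475.41$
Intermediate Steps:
$A{\left(M \right)} = -87$
$- \frac{41361}{A{\left(\left(-6\right) 6 - 5 \right)}} = - \frac{41361}{-87} = \left(-41361\right) \left(- \frac{1}{87}\right) = \frac{13787}{29}$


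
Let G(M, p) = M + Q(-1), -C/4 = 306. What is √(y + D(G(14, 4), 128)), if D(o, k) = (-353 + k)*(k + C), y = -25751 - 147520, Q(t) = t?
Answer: √73329 ≈ 270.79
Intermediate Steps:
y = -173271
C = -1224 (C = -4*306 = -1224)
G(M, p) = -1 + M (G(M, p) = M - 1 = -1 + M)
D(o, k) = (-1224 + k)*(-353 + k) (D(o, k) = (-353 + k)*(k - 1224) = (-353 + k)*(-1224 + k) = (-1224 + k)*(-353 + k))
√(y + D(G(14, 4), 128)) = √(-173271 + (432072 + 128² - 1577*128)) = √(-173271 + (432072 + 16384 - 201856)) = √(-173271 + 246600) = √73329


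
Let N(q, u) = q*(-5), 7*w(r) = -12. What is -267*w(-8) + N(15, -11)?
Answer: 2679/7 ≈ 382.71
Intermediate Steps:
w(r) = -12/7 (w(r) = (⅐)*(-12) = -12/7)
N(q, u) = -5*q
-267*w(-8) + N(15, -11) = -267*(-12/7) - 5*15 = 3204/7 - 75 = 2679/7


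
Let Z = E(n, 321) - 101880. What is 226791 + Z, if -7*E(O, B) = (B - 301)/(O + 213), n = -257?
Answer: 9618152/77 ≈ 1.2491e+5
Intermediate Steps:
E(O, B) = -(-301 + B)/(7*(213 + O)) (E(O, B) = -(B - 301)/(7*(O + 213)) = -(-301 + B)/(7*(213 + O)))
Z = -7844755/77 (Z = (301 - 1*321)/(7*(213 - 257)) - 101880 = (⅐)*(301 - 321)/(-44) - 101880 = (⅐)*(-1/44)*(-20) - 101880 = 5/77 - 101880 = -7844755/77 ≈ -1.0188e+5)
226791 + Z = 226791 - 7844755/77 = 9618152/77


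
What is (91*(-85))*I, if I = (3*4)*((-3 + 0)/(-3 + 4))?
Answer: 278460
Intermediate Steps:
I = -36 (I = 12*(-3/1) = 12*(-3*1) = 12*(-3) = -36)
(91*(-85))*I = (91*(-85))*(-36) = -7735*(-36) = 278460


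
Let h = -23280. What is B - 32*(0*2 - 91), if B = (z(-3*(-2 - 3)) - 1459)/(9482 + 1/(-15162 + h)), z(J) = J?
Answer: 1061388998968/364507043 ≈ 2911.8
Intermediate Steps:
B = -55510248/364507043 (B = (-3*(-2 - 3) - 1459)/(9482 + 1/(-15162 - 23280)) = (-3*(-5) - 1459)/(9482 + 1/(-38442)) = (15 - 1459)/(9482 - 1/38442) = -1444/364507043/38442 = -1444*38442/364507043 = -55510248/364507043 ≈ -0.15229)
B - 32*(0*2 - 91) = -55510248/364507043 - 32*(0*2 - 91) = -55510248/364507043 - 32*(0 - 91) = -55510248/364507043 - 32*(-91) = -55510248/364507043 - 1*(-2912) = -55510248/364507043 + 2912 = 1061388998968/364507043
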